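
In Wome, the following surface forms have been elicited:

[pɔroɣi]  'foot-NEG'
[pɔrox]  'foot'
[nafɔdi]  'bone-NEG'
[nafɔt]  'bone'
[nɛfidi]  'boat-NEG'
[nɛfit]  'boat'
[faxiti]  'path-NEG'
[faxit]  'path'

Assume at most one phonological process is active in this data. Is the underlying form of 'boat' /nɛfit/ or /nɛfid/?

The stem for 'boat' ends in [d] in [nɛfidi] but [t] in [nɛfit].
The stem 'path' ([faxiti], [faxit]) shows [t] unchanged in both environments, so [t] cannot be basic with [d] derived before the NEG suffix.
Therefore /d/ is basic and [t] is derived by word-final obstruent devoicing (voiced obstruents become voiceless word-finally).

/nɛfid/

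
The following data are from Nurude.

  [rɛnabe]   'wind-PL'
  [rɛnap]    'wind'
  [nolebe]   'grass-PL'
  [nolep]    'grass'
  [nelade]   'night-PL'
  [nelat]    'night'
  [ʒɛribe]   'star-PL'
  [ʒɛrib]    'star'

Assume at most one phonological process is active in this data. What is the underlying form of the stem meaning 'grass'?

The root 'grass' surfaces as [nolebe] and [nolep], with a stem-final [b] ~ [p] alternation.
But 'star' keeps [b] in both environments ([ʒɛribe], [ʒɛrib]), so there is no rule changing /b/ to [p] in isolation.
Therefore /p/ is basic and [b] is derived by intervocalic voicing (voiceless stops become voiced between vowels).

/nolep/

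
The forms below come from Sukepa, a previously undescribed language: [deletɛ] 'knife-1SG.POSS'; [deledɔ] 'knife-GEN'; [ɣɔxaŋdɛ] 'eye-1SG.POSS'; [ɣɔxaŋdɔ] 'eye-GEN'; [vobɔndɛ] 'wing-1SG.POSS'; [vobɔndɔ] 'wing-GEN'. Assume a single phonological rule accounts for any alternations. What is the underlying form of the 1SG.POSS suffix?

/-tɛ/

The 1SG.POSS morpheme has two allomorphs, [-dɛ] and [-tɛ].
By contrast the GEN suffix keeps its initial [d] throughout — that segment must be underlying.
So the underlying form is /-tɛ/, and voiceless stops become voiced after a nasal.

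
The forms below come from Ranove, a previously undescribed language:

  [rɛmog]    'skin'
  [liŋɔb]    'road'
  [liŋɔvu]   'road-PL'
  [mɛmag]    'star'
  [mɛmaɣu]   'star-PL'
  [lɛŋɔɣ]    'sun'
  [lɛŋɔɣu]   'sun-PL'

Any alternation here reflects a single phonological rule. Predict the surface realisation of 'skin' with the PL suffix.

[rɛmoɣu]

The root 'star' surfaces as [mɛmag] and [mɛmaɣu], with a stem-final [g] ~ [ɣ] alternation.
If /ɣ/ were underlying and a rule turned it into [g] in isolation, 'sun' would also alternate; but it has [ɣ] in both [lɛŋɔɣ] and [lɛŋɔɣu].
So /g/ is underlying, and a rule of intervocalic spirantization — voiced stops become fricatives between vowels — gives [ɣ].
The one attested form of 'skin', [rɛmog], shows underlying /rɛmog/. Applying the same rule between vowels gives [rɛmoɣu].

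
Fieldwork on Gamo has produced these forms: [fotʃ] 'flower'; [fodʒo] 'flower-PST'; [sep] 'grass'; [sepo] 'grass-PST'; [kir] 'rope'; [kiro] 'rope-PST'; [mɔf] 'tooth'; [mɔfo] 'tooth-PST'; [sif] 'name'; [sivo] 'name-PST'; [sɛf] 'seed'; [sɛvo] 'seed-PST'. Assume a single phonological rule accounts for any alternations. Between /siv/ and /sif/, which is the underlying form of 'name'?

/siv/

The stem for 'name' ends in [f] in [sif] but [v] in [sivo].
But 'tooth' keeps [f] in both environments ([mɔf], [mɔfo]), so there is no rule changing /f/ to [v] before the PST suffix.
The underlying segment must be /v/; voiced obstruents become voiceless word-finally, yielding [f] there.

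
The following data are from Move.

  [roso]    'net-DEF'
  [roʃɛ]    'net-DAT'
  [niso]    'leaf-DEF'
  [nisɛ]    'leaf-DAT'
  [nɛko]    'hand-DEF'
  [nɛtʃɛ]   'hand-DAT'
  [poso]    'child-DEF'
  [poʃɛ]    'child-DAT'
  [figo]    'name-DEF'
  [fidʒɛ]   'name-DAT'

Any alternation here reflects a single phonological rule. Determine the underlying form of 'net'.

/roʃ/

The root 'net' surfaces as [roso] and [roʃɛ], with a stem-final [s] ~ [ʃ] alternation.
If /s/ were underlying and a rule turned it into [ʃ] before the DAT suffix, 'leaf' would also alternate; but it has [s] in both [niso] and [nisɛ].
Therefore /ʃ/ is basic and [s] is derived by depalatalization (palato-alveolar /tʃ/, /dʒ/ and /ʃ/ become [k], [g] and [s] when no front vowel follows).
The underlying form of 'net' is therefore /roʃ/.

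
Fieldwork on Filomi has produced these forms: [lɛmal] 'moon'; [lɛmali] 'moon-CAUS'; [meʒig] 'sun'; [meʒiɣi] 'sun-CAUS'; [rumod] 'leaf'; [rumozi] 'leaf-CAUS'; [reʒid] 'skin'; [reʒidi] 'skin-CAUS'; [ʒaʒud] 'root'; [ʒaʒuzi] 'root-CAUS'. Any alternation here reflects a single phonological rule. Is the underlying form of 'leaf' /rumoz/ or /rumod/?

/rumoz/

The stem for 'leaf' ends in [d] in [rumod] but [z] in [rumozi].
Compare 'skin', with invariant [d] in [reʒid] and [reʒidi]: an analysis with underlying /d/ and a rule producing [z] before the CAUS suffix would wrongly predict alternation here too.
The underlying segment must be /z/; voiced fricatives become stops word-finally, yielding [d] there.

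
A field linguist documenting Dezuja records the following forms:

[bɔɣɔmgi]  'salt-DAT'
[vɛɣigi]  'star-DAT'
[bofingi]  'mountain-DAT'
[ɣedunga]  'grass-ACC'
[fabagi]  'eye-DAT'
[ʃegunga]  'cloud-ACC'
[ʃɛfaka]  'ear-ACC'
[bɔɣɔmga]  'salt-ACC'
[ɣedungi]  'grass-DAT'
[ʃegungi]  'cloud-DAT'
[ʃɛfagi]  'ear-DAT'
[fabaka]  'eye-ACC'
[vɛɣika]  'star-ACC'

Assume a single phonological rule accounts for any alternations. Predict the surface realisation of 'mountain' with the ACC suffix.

[bofinga]

The ACC morpheme has two allomorphs, [-ga] and [-ka].
The DAT suffix, which begins with [g], is invariant after every stem; so [g] is not altered by any rule here.
The ACC suffix is therefore /-ka/ underlyingly, with post-nasal voicing: voiceless stops become voiced after a nasal.
After 'mountain', which ends in a nasal, the suffix surfaces as [-ga], giving [bofinga].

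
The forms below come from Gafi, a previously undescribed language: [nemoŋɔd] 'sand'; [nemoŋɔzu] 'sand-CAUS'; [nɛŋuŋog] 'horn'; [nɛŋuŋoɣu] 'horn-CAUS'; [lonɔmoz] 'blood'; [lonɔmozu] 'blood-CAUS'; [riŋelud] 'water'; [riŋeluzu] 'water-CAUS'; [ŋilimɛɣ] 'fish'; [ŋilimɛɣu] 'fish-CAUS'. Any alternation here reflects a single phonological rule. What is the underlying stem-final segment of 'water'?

'water' shows [d] ~ [z] at the end of the stem ([riŋelud] vs [riŋeluzu]).
But 'blood' keeps [z] in both environments ([lonɔmoz], [lonɔmozu]), so there is no rule changing /z/ to [d] in isolation.
The underlying segment must be /d/; voiced stops become fricatives between vowels, yielding [z] there.

/d/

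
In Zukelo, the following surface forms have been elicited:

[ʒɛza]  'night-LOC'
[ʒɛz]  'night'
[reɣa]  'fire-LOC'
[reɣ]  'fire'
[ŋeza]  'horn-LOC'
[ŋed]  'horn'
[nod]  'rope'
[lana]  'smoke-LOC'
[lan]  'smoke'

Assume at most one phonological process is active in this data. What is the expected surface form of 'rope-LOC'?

[noza]

'horn' shows [z] ~ [d] at the end of the stem ([ŋeza] vs [ŋed]).
The stem 'night' ([ʒɛza], [ʒɛz]) shows [z] unchanged in both environments, so [z] cannot be basic with [d] derived in isolation.
Therefore /d/ is basic and [z] is derived by intervocalic spirantization (voiced stops become fricatives between vowels).
The one attested form of 'rope', [nod], shows underlying /nod/. Applying the same rule between vowels gives [noza].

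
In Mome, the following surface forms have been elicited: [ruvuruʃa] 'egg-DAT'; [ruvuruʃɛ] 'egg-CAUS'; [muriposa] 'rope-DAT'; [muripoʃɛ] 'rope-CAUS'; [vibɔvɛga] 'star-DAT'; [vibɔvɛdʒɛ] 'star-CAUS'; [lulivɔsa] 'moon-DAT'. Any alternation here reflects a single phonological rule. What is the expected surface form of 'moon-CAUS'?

[lulivɔʃɛ]

In [muriposa] and [muripoʃɛ] the final segment of 'rope' alternates: [s] ~ [ʃ].
Compare 'egg', with invariant [ʃ] in [ruvuruʃa] and [ruvuruʃɛ]: an analysis with underlying /ʃ/ and a rule producing [s] before the DAT suffix would wrongly predict alternation here too.
The underlying segment must be /s/; /g/ and /s/ become palato-alveolar [dʒ] and [ʃ] before a front vowel, yielding [ʃ] there.
From [lulivɔsa] the stem 'moon' is /lulivɔs/; before a front vowel this yields [lulivɔʃɛ].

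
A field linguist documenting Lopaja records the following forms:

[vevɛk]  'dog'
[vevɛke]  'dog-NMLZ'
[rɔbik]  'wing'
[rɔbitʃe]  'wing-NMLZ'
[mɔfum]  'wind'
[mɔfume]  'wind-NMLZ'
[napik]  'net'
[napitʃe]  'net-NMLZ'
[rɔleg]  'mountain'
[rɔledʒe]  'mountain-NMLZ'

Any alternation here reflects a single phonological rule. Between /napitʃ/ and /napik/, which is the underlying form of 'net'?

The stem for 'net' ends in [k] in [napik] but [tʃ] in [napitʃe].
The stem 'dog' ([vevɛk], [vevɛke]) shows [k] unchanged in both environments, so [k] cannot be basic with [tʃ] derived before the NMLZ suffix.
Therefore /tʃ/ is basic and [k] is derived by depalatalization (palato-alveolar /tʃ/ and /dʒ/ become [k] and [g] when no front vowel follows).

/napitʃ/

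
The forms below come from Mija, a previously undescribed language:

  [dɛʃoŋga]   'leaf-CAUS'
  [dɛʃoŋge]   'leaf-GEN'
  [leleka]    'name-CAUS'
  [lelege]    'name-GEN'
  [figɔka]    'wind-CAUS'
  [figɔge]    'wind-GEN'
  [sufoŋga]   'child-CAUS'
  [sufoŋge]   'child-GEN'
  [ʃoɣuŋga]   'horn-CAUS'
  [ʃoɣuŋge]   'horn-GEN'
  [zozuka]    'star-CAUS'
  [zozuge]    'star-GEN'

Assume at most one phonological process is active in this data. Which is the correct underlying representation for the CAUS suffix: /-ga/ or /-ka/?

/-ka/

The CAUS suffix surfaces as [-ga] and [-ka], depending on the final segment of the stem.
By contrast the GEN suffix keeps its initial [g] throughout — that segment must be underlying.
So the underlying form is /-ka/, and voiceless stops become voiced after a nasal.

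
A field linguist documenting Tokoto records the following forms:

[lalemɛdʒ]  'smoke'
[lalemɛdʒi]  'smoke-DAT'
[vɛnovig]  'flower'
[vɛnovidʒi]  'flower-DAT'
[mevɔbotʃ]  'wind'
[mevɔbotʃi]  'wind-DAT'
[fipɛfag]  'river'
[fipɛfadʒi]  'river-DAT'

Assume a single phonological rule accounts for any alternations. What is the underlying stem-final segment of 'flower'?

/g/

The root 'flower' surfaces as [vɛnovig] and [vɛnovidʒi], with a stem-final [g] ~ [dʒ] alternation.
Compare 'smoke', with invariant [dʒ] in [lalemɛdʒ] and [lalemɛdʒi]: an analysis with underlying /dʒ/ and a rule producing [g] in isolation would wrongly predict alternation here too.
The alternation reflects palatalization before a front vowel: /g/ becomes palato-alveolar [dʒ] before a front vowel. /g/ is underlying.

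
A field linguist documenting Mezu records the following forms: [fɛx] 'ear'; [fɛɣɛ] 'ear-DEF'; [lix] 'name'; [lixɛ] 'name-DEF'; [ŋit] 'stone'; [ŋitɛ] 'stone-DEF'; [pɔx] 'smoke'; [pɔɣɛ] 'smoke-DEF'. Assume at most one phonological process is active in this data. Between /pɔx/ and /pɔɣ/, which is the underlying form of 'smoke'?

/pɔɣ/

The stem for 'smoke' ends in [x] in [pɔx] but [ɣ] in [pɔɣɛ].
Compare 'name', with invariant [x] in [lix] and [lixɛ]: an analysis with underlying /x/ and a rule producing [ɣ] before the DEF suffix would wrongly predict alternation here too.
Therefore /ɣ/ is basic and [x] is derived by word-final obstruent devoicing (voiced obstruents become voiceless word-finally).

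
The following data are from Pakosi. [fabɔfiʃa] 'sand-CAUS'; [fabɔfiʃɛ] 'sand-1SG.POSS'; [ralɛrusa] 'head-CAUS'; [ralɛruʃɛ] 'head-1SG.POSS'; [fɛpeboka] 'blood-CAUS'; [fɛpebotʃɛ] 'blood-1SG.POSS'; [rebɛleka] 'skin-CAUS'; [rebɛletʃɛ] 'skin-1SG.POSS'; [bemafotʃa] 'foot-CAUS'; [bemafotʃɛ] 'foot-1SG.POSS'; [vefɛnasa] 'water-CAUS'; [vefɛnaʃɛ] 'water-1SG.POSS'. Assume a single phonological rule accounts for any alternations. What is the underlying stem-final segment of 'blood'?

/k/

In [fɛpeboka] and [fɛpebotʃɛ] the final segment of 'blood' alternates: [k] ~ [tʃ].
The stem 'foot' ([bemafotʃa], [bemafotʃɛ]) shows [tʃ] unchanged in both environments, so [tʃ] cannot be basic with [k] derived before the CAUS suffix.
The alternation reflects palatalization before a front vowel: /k/ and /s/ become palato-alveolar [tʃ] and [ʃ] before a front vowel. /k/ is underlying.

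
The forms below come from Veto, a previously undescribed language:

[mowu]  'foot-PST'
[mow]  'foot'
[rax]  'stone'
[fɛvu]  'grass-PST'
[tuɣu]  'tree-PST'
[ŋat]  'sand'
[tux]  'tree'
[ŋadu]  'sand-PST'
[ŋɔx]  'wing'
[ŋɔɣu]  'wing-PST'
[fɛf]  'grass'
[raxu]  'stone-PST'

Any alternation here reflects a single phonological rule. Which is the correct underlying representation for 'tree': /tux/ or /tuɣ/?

/tuɣ/

The stem for 'tree' ends in [ɣ] in [tuɣu] but [x] in [tux].
Compare 'stone', with invariant [x] in [raxu] and [rax]: an analysis with underlying /x/ and a rule producing [ɣ] before the PST suffix would wrongly predict alternation here too.
The alternation reflects word-final obstruent devoicing: voiced obstruents become voiceless word-finally. /ɣ/ is underlying.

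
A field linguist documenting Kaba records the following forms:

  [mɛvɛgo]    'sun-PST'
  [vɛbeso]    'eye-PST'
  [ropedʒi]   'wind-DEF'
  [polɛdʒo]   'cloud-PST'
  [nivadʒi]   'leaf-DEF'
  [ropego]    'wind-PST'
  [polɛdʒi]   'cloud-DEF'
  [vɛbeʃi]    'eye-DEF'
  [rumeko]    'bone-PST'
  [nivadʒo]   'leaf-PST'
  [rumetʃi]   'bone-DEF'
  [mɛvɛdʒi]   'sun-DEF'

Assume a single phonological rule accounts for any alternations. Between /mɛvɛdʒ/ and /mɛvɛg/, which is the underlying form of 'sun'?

/mɛvɛg/

'sun' shows [dʒ] ~ [g] at the end of the stem ([mɛvɛdʒi] vs [mɛvɛgo]).
Compare 'leaf', with invariant [dʒ] in [nivadʒi] and [nivadʒo]: an analysis with underlying /dʒ/ and a rule producing [g] before the PST suffix would wrongly predict alternation here too.
The alternation reflects palatalization before a front vowel: /k/, /g/ and /s/ become palato-alveolar [tʃ], [dʒ] and [ʃ] before a front vowel. /g/ is underlying.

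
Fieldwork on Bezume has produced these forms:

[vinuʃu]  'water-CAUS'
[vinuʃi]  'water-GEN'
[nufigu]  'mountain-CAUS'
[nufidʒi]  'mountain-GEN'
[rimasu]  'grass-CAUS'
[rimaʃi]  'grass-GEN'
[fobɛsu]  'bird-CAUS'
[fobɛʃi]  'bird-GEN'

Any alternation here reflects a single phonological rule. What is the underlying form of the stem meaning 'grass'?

The root 'grass' surfaces as [rimasu] and [rimaʃi], with a stem-final [s] ~ [ʃ] alternation.
The stem 'water' ([vinuʃu], [vinuʃi]) shows [ʃ] unchanged in both environments, so [ʃ] cannot be basic with [s] derived before the CAUS suffix.
Therefore /s/ is basic and [ʃ] is derived by palatalization before a front vowel (/g/ and /s/ become palato-alveolar [dʒ] and [ʃ] before a front vowel).

/rimas/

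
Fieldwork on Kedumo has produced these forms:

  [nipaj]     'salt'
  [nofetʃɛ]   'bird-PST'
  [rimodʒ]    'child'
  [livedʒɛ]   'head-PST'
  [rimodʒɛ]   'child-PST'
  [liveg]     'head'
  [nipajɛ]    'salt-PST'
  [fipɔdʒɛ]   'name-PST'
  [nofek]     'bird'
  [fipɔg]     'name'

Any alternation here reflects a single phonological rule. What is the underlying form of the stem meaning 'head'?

The stem for 'head' ends in [g] in [liveg] but [dʒ] in [livedʒɛ].
But 'child' keeps [dʒ] in both environments ([rimodʒ], [rimodʒɛ]), so there is no rule changing /dʒ/ to [g] in isolation.
The alternation reflects palatalization before a front vowel: /k/ and /g/ become palato-alveolar [tʃ] and [dʒ] before a front vowel. /g/ is underlying.

/liveg/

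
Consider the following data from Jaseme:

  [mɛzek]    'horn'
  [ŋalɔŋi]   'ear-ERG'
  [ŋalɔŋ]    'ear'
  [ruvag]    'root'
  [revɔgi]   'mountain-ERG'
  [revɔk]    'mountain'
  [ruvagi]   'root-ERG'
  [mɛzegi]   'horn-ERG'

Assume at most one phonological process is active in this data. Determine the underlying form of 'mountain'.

/revɔk/

The stem for 'mountain' ends in [g] in [revɔgi] but [k] in [revɔk].
The stem 'root' ([ruvagi], [ruvag]) shows [g] unchanged in both environments, so [g] cannot be basic with [k] derived in isolation.
The alternation reflects intervocalic voicing: voiceless stops become voiced between vowels. /k/ is underlying.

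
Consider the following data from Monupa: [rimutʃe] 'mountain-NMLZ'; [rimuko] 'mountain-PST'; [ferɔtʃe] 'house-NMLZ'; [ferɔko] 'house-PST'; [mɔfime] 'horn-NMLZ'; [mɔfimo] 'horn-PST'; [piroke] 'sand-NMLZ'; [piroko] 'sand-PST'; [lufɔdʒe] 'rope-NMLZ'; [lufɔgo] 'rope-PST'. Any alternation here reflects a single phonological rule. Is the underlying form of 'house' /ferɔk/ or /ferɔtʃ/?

The stem for 'house' ends in [tʃ] in [ferɔtʃe] but [k] in [ferɔko].
But 'sand' keeps [k] in both environments ([piroke], [piroko]), so there is no rule changing /k/ to [tʃ] before the NMLZ suffix.
Therefore /tʃ/ is basic and [k] is derived by depalatalization (palato-alveolar /tʃ/ and /dʒ/ become [k] and [g] when no front vowel follows).

/ferɔtʃ/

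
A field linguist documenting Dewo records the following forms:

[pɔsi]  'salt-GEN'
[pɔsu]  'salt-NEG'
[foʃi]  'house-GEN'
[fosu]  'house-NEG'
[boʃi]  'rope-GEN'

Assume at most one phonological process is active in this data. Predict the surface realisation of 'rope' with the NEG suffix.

In [foʃi] and [fosu] the final segment of 'house' alternates: [ʃ] ~ [s].
But 'salt' keeps [s] in both environments ([pɔsi], [pɔsu]), so there is no rule changing /s/ to [ʃ] before the GEN suffix.
Therefore /ʃ/ is basic and [s] is derived by depalatalization (palato-alveolar /ʃ/ becomes [s] when no front vowel follows).
From [boʃi] the stem 'rope' is /boʃ/; when no front vowel follows this yields [bosu].

[bosu]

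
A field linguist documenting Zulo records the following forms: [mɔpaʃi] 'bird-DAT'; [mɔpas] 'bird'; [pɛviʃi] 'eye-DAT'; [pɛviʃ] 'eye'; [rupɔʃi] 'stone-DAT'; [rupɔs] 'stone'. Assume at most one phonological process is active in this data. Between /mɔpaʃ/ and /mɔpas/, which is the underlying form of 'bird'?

/mɔpas/

In [mɔpaʃi] and [mɔpas] the final segment of 'bird' alternates: [ʃ] ~ [s].
The stem 'eye' ([pɛviʃi], [pɛviʃ]) shows [ʃ] unchanged in both environments, so [ʃ] cannot be basic with [s] derived in isolation.
The alternation reflects palatalization before a front vowel: /s/ becomes palato-alveolar [ʃ] before a front vowel. /s/ is underlying.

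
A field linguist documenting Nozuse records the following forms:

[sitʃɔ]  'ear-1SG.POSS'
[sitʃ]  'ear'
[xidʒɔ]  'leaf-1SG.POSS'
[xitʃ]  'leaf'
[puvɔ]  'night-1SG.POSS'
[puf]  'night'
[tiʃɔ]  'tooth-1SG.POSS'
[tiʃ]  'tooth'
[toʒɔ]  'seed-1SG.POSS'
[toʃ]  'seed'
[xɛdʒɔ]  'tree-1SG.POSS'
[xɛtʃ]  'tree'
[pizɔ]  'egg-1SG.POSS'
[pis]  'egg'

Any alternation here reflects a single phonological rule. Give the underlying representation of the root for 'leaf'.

The stem for 'leaf' ends in [dʒ] in [xidʒɔ] but [tʃ] in [xitʃ].
The stem 'ear' ([sitʃɔ], [sitʃ]) shows [tʃ] unchanged in both environments, so [tʃ] cannot be basic with [dʒ] derived before the 1SG.POSS suffix.
So /dʒ/ is underlying, and a rule of word-final obstruent devoicing — voiced obstruents become voiceless word-finally — gives [tʃ].
So 'leaf' = /xidʒ/.

/xidʒ/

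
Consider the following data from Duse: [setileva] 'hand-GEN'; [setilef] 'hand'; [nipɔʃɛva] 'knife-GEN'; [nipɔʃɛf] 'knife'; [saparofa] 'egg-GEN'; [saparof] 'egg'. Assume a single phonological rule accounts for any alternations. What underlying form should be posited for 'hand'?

/setilev/

The root 'hand' surfaces as [setileva] and [setilef], with a stem-final [v] ~ [f] alternation.
If /f/ were underlying and a rule turned it into [v] before the GEN suffix, 'egg' would also alternate; but it has [f] in both [saparofa] and [saparof].
So /v/ is underlying, and a rule of word-final obstruent devoicing — voiced obstruents become voiceless word-finally — gives [f].
The underlying form of 'hand' is therefore /setilev/.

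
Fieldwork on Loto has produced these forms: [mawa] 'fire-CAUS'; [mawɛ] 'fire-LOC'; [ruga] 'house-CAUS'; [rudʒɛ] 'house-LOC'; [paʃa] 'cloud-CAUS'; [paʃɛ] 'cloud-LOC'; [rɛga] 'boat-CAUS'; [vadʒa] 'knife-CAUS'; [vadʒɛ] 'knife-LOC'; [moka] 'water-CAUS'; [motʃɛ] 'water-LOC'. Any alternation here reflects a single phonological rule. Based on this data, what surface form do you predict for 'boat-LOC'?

[rɛdʒɛ]

The root 'house' surfaces as [ruga] and [rudʒɛ], with a stem-final [g] ~ [dʒ] alternation.
If /dʒ/ were underlying and a rule turned it into [g] before the CAUS suffix, 'knife' would also alternate; but it has [dʒ] in both [vadʒa] and [vadʒɛ].
Therefore /g/ is basic and [dʒ] is derived by palatalization before a front vowel (/k/ and /g/ become palato-alveolar [tʃ] and [dʒ] before a front vowel).
The one attested form of 'boat', [rɛga], shows underlying /rɛg/. Applying the same rule before a front vowel gives [rɛdʒɛ].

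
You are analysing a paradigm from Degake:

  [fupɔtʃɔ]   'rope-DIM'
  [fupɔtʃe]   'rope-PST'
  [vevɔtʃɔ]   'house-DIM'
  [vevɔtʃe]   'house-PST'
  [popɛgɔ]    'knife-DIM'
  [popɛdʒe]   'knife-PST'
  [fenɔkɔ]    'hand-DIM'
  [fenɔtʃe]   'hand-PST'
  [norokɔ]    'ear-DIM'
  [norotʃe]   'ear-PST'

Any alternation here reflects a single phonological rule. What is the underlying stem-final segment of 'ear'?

The root 'ear' surfaces as [norokɔ] and [norotʃe], with a stem-final [k] ~ [tʃ] alternation.
If /tʃ/ were underlying and a rule turned it into [k] before the DIM suffix, 'rope' would also alternate; but it has [tʃ] in both [fupɔtʃɔ] and [fupɔtʃe].
The underlying segment must be /k/; /k/ and /g/ become palato-alveolar [tʃ] and [dʒ] before a front vowel, yielding [tʃ] there.

/k/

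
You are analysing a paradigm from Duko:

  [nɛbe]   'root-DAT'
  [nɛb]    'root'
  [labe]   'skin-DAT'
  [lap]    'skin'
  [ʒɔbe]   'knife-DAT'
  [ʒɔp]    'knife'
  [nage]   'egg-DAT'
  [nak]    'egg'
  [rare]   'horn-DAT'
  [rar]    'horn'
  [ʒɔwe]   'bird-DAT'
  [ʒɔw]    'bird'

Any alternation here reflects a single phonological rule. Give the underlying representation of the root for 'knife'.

/ʒɔp/

The root 'knife' surfaces as [ʒɔbe] and [ʒɔp], with a stem-final [b] ~ [p] alternation.
But 'root' keeps [b] in both environments ([nɛbe], [nɛb]), so there is no rule changing /b/ to [p] in isolation.
The underlying segment must be /p/; voiceless stops become voiced between vowels, yielding [b] there.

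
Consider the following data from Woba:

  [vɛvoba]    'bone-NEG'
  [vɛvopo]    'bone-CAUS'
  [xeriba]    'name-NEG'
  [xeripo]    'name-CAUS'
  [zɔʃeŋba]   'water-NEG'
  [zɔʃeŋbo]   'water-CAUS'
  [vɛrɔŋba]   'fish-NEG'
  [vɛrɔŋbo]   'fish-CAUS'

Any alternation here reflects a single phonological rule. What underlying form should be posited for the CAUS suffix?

The CAUS suffix surfaces as [-bo] and [-po], depending on the final segment of the stem.
By contrast the NEG suffix keeps its initial [b] throughout — that segment must be underlying.
So the underlying form is /-po/, and voiceless stops become voiced after a nasal.

/-po/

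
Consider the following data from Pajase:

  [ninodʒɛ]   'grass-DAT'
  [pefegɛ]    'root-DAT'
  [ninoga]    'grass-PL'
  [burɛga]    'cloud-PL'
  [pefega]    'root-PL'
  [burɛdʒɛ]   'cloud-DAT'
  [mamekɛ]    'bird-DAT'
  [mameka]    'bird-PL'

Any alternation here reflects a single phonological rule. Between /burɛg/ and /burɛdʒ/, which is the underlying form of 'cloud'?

/burɛdʒ/

The stem for 'cloud' ends in [dʒ] in [burɛdʒɛ] but [g] in [burɛga].
The stem 'root' ([pefegɛ], [pefega]) shows [g] unchanged in both environments, so [g] cannot be basic with [dʒ] derived before the DAT suffix.
So /dʒ/ is underlying, and a rule of depalatalization — palato-alveolar /dʒ/ becomes [g] when no front vowel follows — gives [g].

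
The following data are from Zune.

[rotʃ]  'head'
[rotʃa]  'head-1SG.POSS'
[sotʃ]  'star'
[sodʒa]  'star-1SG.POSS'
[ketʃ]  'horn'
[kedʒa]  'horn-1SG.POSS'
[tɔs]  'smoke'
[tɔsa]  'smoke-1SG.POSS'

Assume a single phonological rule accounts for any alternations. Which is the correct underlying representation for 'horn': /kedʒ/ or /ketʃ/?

'horn' shows [tʃ] ~ [dʒ] at the end of the stem ([ketʃ] vs [kedʒa]).
But 'head' keeps [tʃ] in both environments ([rotʃ], [rotʃa]), so there is no rule changing /tʃ/ to [dʒ] before the 1SG.POSS suffix.
The underlying segment must be /dʒ/; voiced obstruents become voiceless word-finally, yielding [tʃ] there.

/kedʒ/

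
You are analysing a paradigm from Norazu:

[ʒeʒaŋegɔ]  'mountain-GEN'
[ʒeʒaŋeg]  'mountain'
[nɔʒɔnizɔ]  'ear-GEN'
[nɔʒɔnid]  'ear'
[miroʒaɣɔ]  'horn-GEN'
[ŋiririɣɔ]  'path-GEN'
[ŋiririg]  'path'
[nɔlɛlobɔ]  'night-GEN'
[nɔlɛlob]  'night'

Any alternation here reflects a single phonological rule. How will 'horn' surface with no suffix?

The root 'path' surfaces as [ŋiririɣɔ] and [ŋiririg], with a stem-final [ɣ] ~ [g] alternation.
Compare 'mountain', with invariant [g] in [ʒeʒaŋegɔ] and [ʒeʒaŋeg]: an analysis with underlying /g/ and a rule producing [ɣ] before the GEN suffix would wrongly predict alternation here too.
Therefore /ɣ/ is basic and [g] is derived by word-final hardening (voiced fricatives become stops word-finally).
The one attested form of 'horn', [miroʒaɣɔ], shows underlying /miroʒaɣ/. Applying the same rule word-finally gives [miroʒag].

[miroʒag]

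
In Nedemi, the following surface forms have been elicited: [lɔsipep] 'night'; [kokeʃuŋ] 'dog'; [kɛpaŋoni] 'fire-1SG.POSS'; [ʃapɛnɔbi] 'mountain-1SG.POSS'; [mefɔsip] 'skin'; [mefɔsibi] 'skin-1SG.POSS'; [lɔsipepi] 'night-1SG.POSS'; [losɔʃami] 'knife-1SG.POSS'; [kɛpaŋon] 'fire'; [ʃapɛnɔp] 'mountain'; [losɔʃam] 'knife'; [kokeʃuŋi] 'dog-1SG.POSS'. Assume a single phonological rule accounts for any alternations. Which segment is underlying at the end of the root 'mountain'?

/b/

The stem for 'mountain' ends in [b] in [ʃapɛnɔbi] but [p] in [ʃapɛnɔp].
If /p/ were underlying and a rule turned it into [b] before the 1SG.POSS suffix, 'night' would also alternate; but it has [p] in both [lɔsipepi] and [lɔsipep].
Therefore /b/ is basic and [p] is derived by word-final obstruent devoicing (voiced obstruents become voiceless word-finally).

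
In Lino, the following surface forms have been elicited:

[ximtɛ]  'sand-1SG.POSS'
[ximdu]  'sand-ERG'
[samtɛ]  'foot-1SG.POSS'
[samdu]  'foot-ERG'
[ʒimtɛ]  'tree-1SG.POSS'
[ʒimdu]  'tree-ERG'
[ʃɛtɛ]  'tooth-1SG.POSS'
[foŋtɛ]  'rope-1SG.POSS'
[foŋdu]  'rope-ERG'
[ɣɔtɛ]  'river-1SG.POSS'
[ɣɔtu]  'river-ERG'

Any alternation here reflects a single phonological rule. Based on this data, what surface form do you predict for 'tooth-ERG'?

[ʃɛtu]

The ERG morpheme has two allomorphs, [-du] and [-tu].
By contrast the 1SG.POSS suffix keeps its initial [t] throughout — that segment must be underlying.
So the underlying form is /-du/, and voiced stops become voiceless after a vowel.
After 'tooth', which ends in a vowel, the suffix surfaces as [-tu], giving [ʃɛtu].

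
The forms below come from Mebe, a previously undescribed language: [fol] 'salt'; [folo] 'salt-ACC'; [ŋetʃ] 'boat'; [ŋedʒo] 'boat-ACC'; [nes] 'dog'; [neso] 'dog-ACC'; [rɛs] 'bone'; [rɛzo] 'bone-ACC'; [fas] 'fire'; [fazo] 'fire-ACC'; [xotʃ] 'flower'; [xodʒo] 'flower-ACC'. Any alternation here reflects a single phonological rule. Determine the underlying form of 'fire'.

The root 'fire' surfaces as [fas] and [fazo], with a stem-final [s] ~ [z] alternation.
The stem 'dog' ([nes], [neso]) shows [s] unchanged in both environments, so [s] cannot be basic with [z] derived before the ACC suffix.
The underlying segment must be /z/; voiced obstruents become voiceless word-finally, yielding [s] there.

/faz/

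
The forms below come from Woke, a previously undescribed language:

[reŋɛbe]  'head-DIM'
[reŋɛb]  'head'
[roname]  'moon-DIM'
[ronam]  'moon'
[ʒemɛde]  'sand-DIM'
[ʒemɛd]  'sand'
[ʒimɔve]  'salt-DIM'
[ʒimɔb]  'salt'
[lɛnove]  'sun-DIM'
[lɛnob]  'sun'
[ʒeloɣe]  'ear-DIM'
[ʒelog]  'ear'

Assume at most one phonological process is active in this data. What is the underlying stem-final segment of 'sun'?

The root 'sun' surfaces as [lɛnove] and [lɛnob], with a stem-final [v] ~ [b] alternation.
The stem 'head' ([reŋɛbe], [reŋɛb]) shows [b] unchanged in both environments, so [b] cannot be basic with [v] derived before the DIM suffix.
The underlying segment must be /v/; voiced fricatives become stops word-finally, yielding [b] there.

/v/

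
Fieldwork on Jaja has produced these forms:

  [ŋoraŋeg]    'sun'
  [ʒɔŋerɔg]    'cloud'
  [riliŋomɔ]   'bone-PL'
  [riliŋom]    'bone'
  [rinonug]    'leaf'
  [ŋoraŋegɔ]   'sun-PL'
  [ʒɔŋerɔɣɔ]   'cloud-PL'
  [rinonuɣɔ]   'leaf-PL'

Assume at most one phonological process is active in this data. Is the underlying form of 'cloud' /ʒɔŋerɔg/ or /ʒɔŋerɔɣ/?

/ʒɔŋerɔɣ/

The stem for 'cloud' ends in [g] in [ʒɔŋerɔg] but [ɣ] in [ʒɔŋerɔɣɔ].
If /g/ were underlying and a rule turned it into [ɣ] before the PL suffix, 'sun' would also alternate; but it has [g] in both [ŋoraŋeg] and [ŋoraŋegɔ].
The alternation reflects word-final hardening: voiced fricatives become stops word-finally. /ɣ/ is underlying.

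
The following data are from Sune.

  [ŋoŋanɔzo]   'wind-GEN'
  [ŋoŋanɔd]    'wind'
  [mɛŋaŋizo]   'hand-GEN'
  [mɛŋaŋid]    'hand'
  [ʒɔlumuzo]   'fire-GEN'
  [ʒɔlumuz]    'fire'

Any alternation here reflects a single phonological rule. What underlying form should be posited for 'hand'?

In [mɛŋaŋizo] and [mɛŋaŋid] the final segment of 'hand' alternates: [z] ~ [d].
Compare 'fire', with invariant [z] in [ʒɔlumuzo] and [ʒɔlumuz]: an analysis with underlying /z/ and a rule producing [d] in isolation would wrongly predict alternation here too.
Therefore /d/ is basic and [z] is derived by intervocalic spirantization (voiced stops become fricatives between vowels).

/mɛŋaŋid/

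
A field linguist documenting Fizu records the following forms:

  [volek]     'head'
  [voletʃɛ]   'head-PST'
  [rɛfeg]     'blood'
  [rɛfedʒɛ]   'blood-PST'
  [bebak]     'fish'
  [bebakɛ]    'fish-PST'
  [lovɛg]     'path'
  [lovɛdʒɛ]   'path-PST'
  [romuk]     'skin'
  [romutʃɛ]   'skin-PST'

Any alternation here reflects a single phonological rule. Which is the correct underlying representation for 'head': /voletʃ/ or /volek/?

In [volek] and [voletʃɛ] the final segment of 'head' alternates: [k] ~ [tʃ].
The stem 'fish' ([bebak], [bebakɛ]) shows [k] unchanged in both environments, so [k] cannot be basic with [tʃ] derived before the PST suffix.
So /tʃ/ is underlying, and a rule of depalatalization — palato-alveolar /tʃ/ and /dʒ/ become [k] and [g] when no front vowel follows — gives [k].

/voletʃ/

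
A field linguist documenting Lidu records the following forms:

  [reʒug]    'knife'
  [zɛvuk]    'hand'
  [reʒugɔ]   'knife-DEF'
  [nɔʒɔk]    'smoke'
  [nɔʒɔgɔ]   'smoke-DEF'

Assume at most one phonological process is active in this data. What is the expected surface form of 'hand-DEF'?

[zɛvugɔ]

The stem for 'smoke' ends in [g] in [nɔʒɔgɔ] but [k] in [nɔʒɔk].
The stem 'knife' ([reʒugɔ], [reʒug]) shows [g] unchanged in both environments, so [g] cannot be basic with [k] derived in isolation.
So /k/ is underlying, and a rule of intervocalic voicing — voiceless stops become voiced between vowels — gives [g].
From [zɛvuk] the stem 'hand' is /zɛvuk/; between vowels this yields [zɛvugɔ].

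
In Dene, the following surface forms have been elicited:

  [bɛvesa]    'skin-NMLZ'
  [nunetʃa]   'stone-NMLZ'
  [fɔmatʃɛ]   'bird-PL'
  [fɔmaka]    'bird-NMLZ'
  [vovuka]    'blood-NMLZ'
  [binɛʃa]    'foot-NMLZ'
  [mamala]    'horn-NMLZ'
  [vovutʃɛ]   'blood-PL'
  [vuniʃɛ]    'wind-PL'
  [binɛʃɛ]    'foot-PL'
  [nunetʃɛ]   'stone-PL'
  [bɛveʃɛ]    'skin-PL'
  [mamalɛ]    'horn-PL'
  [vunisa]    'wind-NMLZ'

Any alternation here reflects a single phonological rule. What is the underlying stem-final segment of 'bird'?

In [fɔmaka] and [fɔmatʃɛ] the final segment of 'bird' alternates: [k] ~ [tʃ].
But 'stone' keeps [tʃ] in both environments ([nunetʃa], [nunetʃɛ]), so there is no rule changing /tʃ/ to [k] before the NMLZ suffix.
So /k/ is underlying, and a rule of palatalization before a front vowel — /k/ and /s/ become palato-alveolar [tʃ] and [ʃ] before a front vowel — gives [tʃ].

/k/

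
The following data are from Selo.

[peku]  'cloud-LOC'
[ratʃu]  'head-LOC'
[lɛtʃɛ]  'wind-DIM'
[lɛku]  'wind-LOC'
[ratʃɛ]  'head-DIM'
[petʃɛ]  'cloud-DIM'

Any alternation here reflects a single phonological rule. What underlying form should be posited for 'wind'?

The root 'wind' surfaces as [lɛtʃɛ] and [lɛku], with a stem-final [tʃ] ~ [k] alternation.
Compare 'head', with invariant [tʃ] in [ratʃɛ] and [ratʃu]: an analysis with underlying /tʃ/ and a rule producing [k] before the LOC suffix would wrongly predict alternation here too.
The underlying segment must be /k/; /k/ becomes palato-alveolar [tʃ] before a front vowel, yielding [tʃ] there.

/lɛk/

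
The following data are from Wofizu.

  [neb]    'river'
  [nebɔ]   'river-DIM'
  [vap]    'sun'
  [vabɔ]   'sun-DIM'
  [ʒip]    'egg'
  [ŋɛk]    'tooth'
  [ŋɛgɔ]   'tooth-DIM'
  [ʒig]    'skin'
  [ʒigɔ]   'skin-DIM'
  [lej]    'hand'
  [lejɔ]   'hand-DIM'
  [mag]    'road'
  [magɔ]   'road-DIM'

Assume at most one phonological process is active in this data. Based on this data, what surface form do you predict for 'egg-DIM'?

[ʒibɔ]

'sun' shows [p] ~ [b] at the end of the stem ([vap] vs [vabɔ]).
Compare 'river', with invariant [b] in [neb] and [nebɔ]: an analysis with underlying /b/ and a rule producing [p] in isolation would wrongly predict alternation here too.
The alternation reflects intervocalic voicing: voiceless stops become voiced between vowels. /p/ is underlying.
From [ʒip] the stem 'egg' is /ʒip/; between vowels this yields [ʒibɔ].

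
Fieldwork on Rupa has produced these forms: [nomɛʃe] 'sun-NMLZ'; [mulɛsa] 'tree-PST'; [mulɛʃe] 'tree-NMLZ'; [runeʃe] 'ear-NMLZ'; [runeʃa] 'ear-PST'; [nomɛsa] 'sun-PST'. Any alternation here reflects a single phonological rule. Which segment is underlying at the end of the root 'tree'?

/s/

In [mulɛʃe] and [mulɛsa] the final segment of 'tree' alternates: [ʃ] ~ [s].
But 'ear' keeps [ʃ] in both environments ([runeʃe], [runeʃa]), so there is no rule changing /ʃ/ to [s] before the PST suffix.
The underlying segment must be /s/; /s/ becomes palato-alveolar [ʃ] before a front vowel, yielding [ʃ] there.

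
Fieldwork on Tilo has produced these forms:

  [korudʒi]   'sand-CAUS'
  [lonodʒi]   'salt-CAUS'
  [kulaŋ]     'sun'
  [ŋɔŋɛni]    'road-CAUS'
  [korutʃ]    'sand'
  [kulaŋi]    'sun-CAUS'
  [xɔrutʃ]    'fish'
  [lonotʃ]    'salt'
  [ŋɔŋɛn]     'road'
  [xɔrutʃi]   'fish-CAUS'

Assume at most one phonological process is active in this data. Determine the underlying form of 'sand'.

The root 'sand' surfaces as [korudʒi] and [korutʃ], with a stem-final [dʒ] ~ [tʃ] alternation.
Compare 'fish', with invariant [tʃ] in [xɔrutʃi] and [xɔrutʃ]: an analysis with underlying /tʃ/ and a rule producing [dʒ] before the CAUS suffix would wrongly predict alternation here too.
Therefore /dʒ/ is basic and [tʃ] is derived by word-final obstruent devoicing (voiced obstruents become voiceless word-finally).
So 'sand' = /korudʒ/.

/korudʒ/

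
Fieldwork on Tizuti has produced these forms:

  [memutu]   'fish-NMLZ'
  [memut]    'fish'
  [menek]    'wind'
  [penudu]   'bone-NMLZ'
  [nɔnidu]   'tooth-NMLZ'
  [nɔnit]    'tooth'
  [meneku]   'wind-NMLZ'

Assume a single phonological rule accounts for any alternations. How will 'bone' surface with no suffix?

[penut]

'tooth' shows [t] ~ [d] at the end of the stem ([nɔnit] vs [nɔnidu]).
Compare 'fish', with invariant [t] in [memut] and [memutu]: an analysis with underlying /t/ and a rule producing [d] before the NMLZ suffix would wrongly predict alternation here too.
So /d/ is underlying, and a rule of word-final obstruent devoicing — voiced obstruents become voiceless word-finally — gives [t].
The one attested form of 'bone', [penudu], shows underlying /penud/. Applying the same rule word-finally gives [penut].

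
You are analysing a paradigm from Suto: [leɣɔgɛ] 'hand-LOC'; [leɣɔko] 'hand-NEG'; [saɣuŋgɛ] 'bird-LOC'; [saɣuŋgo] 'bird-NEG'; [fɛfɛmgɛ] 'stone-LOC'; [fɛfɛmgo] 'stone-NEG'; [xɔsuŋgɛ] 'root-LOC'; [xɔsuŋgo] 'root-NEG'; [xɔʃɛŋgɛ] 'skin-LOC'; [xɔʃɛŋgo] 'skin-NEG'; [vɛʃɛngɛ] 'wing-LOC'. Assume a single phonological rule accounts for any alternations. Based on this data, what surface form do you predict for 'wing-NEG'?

The NEG morpheme has two allomorphs, [-go] and [-ko].
By contrast the LOC suffix keeps its initial [g] throughout — that segment must be underlying.
The NEG suffix is therefore /-ko/ underlyingly, with post-nasal voicing: voiceless stops become voiced after a nasal.
After 'wing', which ends in a nasal, the suffix surfaces as [-go], giving [vɛʃɛngo].

[vɛʃɛngo]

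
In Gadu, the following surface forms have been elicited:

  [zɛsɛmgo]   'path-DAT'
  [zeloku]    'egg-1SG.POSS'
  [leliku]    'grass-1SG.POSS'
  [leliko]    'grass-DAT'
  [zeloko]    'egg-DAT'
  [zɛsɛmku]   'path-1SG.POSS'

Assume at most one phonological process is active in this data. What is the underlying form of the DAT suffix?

The DAT morpheme has two allomorphs, [-go] and [-ko].
The 1SG.POSS suffix, which begins with [k], is invariant after every stem; so [k] is not altered by any rule here.
So the underlying form is /-go/, and voiced stops become voiceless after a vowel.

/-go/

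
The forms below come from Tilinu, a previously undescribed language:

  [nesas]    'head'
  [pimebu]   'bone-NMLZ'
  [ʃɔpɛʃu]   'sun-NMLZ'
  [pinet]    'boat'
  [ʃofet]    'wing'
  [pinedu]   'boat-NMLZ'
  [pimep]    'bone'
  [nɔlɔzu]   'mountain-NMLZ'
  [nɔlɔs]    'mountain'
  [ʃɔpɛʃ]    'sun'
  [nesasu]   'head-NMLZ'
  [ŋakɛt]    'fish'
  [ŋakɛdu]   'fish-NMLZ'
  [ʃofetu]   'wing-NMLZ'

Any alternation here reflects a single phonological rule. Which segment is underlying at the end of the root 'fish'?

/d/

In [ŋakɛdu] and [ŋakɛt] the final segment of 'fish' alternates: [d] ~ [t].
The stem 'wing' ([ʃofetu], [ʃofet]) shows [t] unchanged in both environments, so [t] cannot be basic with [d] derived before the NMLZ suffix.
So /d/ is underlying, and a rule of word-final obstruent devoicing — voiced obstruents become voiceless word-finally — gives [t].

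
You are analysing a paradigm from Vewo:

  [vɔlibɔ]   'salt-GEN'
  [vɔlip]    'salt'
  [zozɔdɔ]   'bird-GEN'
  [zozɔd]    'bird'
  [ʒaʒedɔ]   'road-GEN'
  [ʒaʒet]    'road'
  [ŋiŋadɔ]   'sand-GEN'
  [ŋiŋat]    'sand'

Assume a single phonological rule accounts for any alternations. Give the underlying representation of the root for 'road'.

In [ʒaʒedɔ] and [ʒaʒet] the final segment of 'road' alternates: [d] ~ [t].
Compare 'bird', with invariant [d] in [zozɔdɔ] and [zozɔd]: an analysis with underlying /d/ and a rule producing [t] in isolation would wrongly predict alternation here too.
The underlying segment must be /t/; voiceless stops become voiced between vowels, yielding [d] there.

/ʒaʒet/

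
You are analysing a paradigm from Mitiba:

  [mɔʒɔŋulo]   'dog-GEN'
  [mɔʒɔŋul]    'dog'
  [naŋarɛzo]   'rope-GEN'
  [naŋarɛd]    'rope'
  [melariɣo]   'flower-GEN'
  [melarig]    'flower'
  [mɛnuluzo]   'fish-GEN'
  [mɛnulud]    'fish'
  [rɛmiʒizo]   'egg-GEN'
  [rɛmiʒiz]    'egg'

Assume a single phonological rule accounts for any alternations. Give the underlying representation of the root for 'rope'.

The stem for 'rope' ends in [z] in [naŋarɛzo] but [d] in [naŋarɛd].
Compare 'egg', with invariant [z] in [rɛmiʒizo] and [rɛmiʒiz]: an analysis with underlying /z/ and a rule producing [d] in isolation would wrongly predict alternation here too.
The underlying segment must be /d/; voiced stops become fricatives between vowels, yielding [z] there.

/naŋarɛd/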